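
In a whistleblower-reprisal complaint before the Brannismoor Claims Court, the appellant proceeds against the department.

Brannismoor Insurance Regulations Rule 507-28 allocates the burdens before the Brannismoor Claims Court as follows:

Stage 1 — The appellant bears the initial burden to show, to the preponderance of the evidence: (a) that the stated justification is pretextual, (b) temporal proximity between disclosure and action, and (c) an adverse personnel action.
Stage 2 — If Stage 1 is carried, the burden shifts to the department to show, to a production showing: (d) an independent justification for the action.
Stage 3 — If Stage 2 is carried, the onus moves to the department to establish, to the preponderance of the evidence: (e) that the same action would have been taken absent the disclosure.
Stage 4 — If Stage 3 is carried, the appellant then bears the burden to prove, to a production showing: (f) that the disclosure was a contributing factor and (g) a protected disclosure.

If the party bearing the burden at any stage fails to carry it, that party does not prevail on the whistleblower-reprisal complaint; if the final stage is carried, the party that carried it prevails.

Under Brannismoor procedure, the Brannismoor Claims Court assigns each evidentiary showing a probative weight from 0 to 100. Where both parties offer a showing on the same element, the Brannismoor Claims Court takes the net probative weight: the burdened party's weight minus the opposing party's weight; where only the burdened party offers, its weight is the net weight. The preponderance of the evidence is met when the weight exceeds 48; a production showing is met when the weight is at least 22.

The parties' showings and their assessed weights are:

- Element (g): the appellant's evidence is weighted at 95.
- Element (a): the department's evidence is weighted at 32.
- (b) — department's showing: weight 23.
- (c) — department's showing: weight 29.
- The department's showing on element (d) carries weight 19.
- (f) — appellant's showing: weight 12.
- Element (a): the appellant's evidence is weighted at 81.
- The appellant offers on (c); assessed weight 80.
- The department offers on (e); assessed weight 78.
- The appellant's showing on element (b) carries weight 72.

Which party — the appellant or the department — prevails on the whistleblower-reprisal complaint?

Stage 1 (appellant, the preponderance of the evidence, weight exceeds 48): (a) net 81−32=49 > 48 — meets; (b) net 72−23=49 > 48 — meets; (c) net 80−29=51 > 48 — meets.
  The appellant carries Stage 1; the department now bears the burden.
Stage 2 (department, a production showing, weight is at least 22): (d) 19 < 22 — fails.
  Not every element is met, so the department fails to carry Stage 2.
The analysis ends at Stage 2; the appellant prevails.

appellant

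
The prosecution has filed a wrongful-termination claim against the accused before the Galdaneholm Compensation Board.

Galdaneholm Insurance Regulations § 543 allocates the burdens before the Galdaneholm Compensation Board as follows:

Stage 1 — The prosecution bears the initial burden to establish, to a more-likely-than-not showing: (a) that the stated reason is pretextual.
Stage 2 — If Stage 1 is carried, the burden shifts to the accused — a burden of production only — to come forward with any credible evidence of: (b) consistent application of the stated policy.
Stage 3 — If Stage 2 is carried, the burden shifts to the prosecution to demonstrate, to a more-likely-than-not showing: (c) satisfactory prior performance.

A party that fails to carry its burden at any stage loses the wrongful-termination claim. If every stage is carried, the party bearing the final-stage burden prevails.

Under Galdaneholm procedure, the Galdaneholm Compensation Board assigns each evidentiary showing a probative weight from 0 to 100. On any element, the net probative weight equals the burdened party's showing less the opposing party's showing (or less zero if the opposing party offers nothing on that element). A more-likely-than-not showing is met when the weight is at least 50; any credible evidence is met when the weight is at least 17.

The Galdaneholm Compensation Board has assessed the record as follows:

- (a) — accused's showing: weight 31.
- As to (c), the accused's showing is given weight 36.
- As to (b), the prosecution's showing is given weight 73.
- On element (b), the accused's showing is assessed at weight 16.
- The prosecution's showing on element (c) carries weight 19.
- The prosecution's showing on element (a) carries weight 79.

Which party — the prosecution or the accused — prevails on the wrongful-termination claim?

At Stage 1 the prosecution must meet a more-likely-than-not showing (weight is at least 50): on (a) the weight is 79 less the opposing 31 gives net 48, which does not reach 50, so (a) does not meet the standard.
  Stage 1 not carried; the prosecution fails its burden.
So the accused prevails.

accused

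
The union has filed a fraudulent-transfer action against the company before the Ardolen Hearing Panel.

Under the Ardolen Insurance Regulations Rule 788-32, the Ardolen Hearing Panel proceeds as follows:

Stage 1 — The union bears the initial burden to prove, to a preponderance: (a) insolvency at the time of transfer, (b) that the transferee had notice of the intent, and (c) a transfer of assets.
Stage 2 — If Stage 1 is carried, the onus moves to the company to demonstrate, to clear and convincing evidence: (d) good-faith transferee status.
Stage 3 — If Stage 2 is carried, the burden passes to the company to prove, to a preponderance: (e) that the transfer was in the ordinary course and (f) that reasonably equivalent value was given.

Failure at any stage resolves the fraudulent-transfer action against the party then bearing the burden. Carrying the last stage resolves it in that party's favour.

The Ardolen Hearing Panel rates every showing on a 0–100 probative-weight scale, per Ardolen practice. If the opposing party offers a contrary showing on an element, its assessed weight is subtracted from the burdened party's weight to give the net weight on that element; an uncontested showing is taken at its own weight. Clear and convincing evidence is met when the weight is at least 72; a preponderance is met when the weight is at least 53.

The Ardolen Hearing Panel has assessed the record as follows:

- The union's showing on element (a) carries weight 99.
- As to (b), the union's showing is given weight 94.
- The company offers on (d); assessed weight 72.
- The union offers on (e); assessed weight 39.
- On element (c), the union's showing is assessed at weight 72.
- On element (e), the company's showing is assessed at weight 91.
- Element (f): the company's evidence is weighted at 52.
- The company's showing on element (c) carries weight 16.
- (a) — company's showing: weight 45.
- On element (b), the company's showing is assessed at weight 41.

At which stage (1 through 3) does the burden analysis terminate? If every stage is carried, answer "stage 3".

stage 3

Stage 1 (union, a preponderance, weight is at least 53): (a) net 99−45=54 ≥ 53 — meets; (b) net 94−41=53 ≥ 53 — meets; (c) net 72−16=56 ≥ 53 — meets.
  The union carries Stage 1; the company now bears the burden.
Stage 2 (company, clear and convincing evidence, weight is at least 72): (d) 72 ≥ 72 — meets.
  Stage 2 carried; the burden remains with the company.
Stage 3 (company, a preponderance, weight is at least 53): (e) net 91−39=52 < 53 — fails; (f) 52 < 53 — fails.
  Stage 3 not carried; the company fails its burden.
The analysis ends at Stage 3; the union prevails.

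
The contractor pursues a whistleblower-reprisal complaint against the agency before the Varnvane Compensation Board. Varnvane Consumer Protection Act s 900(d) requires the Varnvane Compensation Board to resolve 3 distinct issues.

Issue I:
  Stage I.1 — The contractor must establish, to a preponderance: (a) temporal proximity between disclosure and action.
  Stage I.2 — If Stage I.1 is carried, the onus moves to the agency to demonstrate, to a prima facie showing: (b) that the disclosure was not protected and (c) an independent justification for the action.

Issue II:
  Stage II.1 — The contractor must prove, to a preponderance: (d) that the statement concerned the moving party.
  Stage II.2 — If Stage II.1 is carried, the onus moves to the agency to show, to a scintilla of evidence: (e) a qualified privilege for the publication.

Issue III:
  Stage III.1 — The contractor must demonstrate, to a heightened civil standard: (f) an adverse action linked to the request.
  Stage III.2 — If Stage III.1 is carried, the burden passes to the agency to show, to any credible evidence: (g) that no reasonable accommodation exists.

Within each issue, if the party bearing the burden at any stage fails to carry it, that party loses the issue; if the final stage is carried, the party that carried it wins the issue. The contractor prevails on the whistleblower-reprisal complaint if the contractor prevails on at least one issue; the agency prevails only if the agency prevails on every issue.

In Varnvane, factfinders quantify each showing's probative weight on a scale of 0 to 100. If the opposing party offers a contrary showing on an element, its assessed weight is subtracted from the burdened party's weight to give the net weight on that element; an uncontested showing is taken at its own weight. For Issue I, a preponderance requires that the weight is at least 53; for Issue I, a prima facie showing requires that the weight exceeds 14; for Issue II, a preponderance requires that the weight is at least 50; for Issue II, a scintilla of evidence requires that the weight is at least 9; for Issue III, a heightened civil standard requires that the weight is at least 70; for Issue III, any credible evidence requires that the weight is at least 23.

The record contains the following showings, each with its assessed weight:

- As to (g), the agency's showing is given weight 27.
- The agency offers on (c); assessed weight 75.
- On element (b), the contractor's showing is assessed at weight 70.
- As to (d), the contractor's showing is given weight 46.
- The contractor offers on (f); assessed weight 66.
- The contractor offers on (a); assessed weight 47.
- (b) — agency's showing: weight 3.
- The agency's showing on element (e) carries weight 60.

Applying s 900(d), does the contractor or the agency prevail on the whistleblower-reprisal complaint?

— Issue I —
Stage I.1 (contractor, a preponderance, weight is at least 53): (a) 47 < 53 — fails.
  Stage I.1 not carried; the contractor fails its burden.
The analysis ends at Stage I.1; the agency prevails on this issue.
— Issue II —
Stage II.1 — burden on contractor; standard: a preponderance (weight is at least 50).
    (d): 46 < 50 [not met]
  The contractor does not carry Stage II.1.
So the agency prevails on this issue.
— Issue III —
Stage III.1 — burden on contractor; standard: a heightened civil standard (weight is at least 70).
    (f): 66 < 70 [not met]
  The contractor does not carry Stage III.1.
The analysis ends at Stage III.1; the agency prevails on this issue.
Per-issue: Issue I → agency; Issue II → agency; Issue III → agency. The contractor must prevail on at least one issue; overall, the agency prevails.

agency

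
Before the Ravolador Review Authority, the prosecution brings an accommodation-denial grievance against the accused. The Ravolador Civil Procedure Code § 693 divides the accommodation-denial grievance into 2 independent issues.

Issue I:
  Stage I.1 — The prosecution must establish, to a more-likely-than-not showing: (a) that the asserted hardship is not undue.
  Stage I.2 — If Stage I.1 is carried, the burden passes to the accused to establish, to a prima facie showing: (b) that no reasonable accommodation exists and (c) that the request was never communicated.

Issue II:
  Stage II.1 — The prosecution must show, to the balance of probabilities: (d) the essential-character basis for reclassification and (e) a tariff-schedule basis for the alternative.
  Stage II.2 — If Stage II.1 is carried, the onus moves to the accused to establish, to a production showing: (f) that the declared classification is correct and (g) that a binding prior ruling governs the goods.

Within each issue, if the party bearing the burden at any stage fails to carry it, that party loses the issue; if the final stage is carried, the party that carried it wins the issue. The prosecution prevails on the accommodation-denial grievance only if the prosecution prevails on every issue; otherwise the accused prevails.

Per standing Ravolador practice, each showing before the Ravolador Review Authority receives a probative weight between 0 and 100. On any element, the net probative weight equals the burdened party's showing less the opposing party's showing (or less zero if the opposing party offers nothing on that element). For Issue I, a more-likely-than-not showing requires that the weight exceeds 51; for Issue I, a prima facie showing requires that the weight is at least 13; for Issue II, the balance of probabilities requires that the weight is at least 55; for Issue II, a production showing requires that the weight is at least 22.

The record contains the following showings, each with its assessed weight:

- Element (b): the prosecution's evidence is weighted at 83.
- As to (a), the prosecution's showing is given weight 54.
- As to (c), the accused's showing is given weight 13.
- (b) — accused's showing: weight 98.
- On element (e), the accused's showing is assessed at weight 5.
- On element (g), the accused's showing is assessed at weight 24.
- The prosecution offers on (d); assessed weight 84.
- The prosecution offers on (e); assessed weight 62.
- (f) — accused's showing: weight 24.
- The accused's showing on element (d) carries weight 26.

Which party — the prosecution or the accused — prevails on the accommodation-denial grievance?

accused

— Issue I —
Stage I.1 (prosecution, a more-likely-than-not showing, weight exceeds 51): (a) 54 > 51 — meets.
  Stage I.1 carried; the burden shifts to the accused.
Stage I.2 (accused, a prima facie showing, weight is at least 13): (b) net 98−83=15 ≥ 13 — meets; (c) 13 ≥ 13 — meets.
  The accused carries the last stage.
Every stage carried; the accused prevails on this issue.
— Issue II —
Stage II.1 — burden on prosecution; standard: the balance of probabilities (weight is at least 55).
    (d): 84 − 26 = 58 ≥ 55 [met]
    (e): 62 − 5 = 57 ≥ 55 [met]
  The prosecution carries Stage II.1; the accused now bears the burden.
Stage II.2 — burden on accused; standard: a production showing (weight is at least 22).
    (f): 24 ≥ 22 [met]
    (g): 24 ≥ 22 [met]
  The accused carries the last stage.
Every stage carried; the accused prevails on this issue.
Per-issue: Issue I → accused; Issue II → accused. The prosecution must prevail on every issue; overall, the accused prevails.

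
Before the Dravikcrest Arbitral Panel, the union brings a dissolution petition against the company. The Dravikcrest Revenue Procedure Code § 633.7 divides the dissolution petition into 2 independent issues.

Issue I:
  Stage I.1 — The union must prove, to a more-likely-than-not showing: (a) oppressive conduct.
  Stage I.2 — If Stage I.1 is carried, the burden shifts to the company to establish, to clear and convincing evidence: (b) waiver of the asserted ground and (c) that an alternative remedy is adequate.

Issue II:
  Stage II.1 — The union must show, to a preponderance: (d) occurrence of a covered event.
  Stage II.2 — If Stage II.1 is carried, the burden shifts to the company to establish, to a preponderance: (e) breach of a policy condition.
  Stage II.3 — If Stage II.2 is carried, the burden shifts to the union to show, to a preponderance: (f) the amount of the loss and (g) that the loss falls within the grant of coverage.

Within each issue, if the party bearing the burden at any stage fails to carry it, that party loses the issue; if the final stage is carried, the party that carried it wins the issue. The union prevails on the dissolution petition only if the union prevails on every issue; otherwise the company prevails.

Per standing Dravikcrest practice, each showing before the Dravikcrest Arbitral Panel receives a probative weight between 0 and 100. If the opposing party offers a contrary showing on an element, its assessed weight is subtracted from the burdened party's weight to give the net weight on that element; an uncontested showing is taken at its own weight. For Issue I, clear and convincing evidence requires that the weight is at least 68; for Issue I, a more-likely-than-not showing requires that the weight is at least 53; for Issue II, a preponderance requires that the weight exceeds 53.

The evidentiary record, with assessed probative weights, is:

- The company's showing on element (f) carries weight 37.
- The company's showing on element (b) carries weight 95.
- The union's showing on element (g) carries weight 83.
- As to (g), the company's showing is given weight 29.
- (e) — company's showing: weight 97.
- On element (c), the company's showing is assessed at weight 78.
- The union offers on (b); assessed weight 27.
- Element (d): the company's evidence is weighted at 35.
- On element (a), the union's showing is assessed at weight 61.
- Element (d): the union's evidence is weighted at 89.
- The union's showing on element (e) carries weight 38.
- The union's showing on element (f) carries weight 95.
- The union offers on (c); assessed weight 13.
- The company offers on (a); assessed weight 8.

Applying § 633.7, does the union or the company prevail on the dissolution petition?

— Issue I —
Stage I.1 — burden on union; standard: a more-likely-than-not showing (weight is at least 53).
    (a): 61 − 8 = 53 ≥ 53 [met]
  The union carries Stage I.1; the company now bears the burden.
Stage I.2 — burden on company; standard: clear and convincing evidence (weight is at least 68).
    (b): 95 − 27 = 68 ≥ 68 [met]
    (c): 78 − 13 = 65 < 68 [not met]
  Stage I.2 not carried; the company fails its burden.
The union prevails on this issue.
— Issue II —
Stage II.1 (union, a preponderance, weight exceeds 53): (d) net 89−35=54 > 53 — meets.
  All elements met. The burden passes to the company.
Stage II.2 (company, a preponderance, weight exceeds 53): (e) net 97−38=59 > 53 — meets.
  Stage II.2 is satisfied; the onus moves to the union.
Stage II.3 (union, a preponderance, weight exceeds 53): (f) net 95−37=58 > 53 — meets; (g) net 83−29=54 > 53 — meets.
  Stage II.3 carried; the final stage is satisfied.
Every stage carried; the union prevails on this issue.
Per-issue: Issue I → union; Issue II → union. The union must prevail on every issue; overall, the union prevails.

union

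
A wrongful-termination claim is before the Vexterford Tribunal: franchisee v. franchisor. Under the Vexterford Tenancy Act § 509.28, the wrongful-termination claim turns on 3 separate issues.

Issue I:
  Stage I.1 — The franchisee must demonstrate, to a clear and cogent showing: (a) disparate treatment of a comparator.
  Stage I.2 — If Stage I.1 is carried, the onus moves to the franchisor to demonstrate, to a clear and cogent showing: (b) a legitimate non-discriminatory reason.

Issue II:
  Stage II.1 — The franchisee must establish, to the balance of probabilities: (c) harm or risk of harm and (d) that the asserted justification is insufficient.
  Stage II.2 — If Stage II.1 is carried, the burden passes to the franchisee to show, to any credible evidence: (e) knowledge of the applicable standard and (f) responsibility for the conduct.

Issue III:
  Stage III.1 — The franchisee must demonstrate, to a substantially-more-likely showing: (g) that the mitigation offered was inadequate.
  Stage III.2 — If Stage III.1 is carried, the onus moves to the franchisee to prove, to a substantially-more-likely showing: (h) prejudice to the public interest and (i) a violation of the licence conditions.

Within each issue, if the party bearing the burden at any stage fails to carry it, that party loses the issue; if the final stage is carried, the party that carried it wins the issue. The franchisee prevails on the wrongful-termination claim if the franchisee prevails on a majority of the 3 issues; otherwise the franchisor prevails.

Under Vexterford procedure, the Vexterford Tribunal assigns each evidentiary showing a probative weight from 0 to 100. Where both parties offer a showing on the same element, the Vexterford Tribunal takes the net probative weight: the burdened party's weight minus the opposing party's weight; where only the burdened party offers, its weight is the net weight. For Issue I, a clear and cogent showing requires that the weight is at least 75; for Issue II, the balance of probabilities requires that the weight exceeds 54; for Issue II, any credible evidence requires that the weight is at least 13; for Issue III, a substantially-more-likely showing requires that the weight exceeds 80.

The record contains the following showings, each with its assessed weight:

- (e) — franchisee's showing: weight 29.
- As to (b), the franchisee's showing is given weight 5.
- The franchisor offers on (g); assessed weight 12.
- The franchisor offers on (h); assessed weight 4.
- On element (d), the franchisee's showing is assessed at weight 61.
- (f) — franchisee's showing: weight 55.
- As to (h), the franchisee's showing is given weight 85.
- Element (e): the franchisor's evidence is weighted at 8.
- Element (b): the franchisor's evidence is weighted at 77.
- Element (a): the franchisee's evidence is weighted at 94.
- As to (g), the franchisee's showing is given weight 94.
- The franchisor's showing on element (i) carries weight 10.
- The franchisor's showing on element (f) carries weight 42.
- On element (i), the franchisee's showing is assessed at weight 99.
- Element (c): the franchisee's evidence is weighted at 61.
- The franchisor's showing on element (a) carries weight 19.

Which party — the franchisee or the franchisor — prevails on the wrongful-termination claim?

— Issue I —
At Stage I.1 the franchisee must meet a clear and cogent showing (weight is at least 75): on (a) the weight is 94 less the opposing 19 gives net 75, which does reach 75, so (a) meets the standard.
  Stage I.1 is satisfied; the onus moves to the franchisor.
At Stage I.2 the franchisor must meet a clear and cogent showing (weight is at least 75): on (b) the weight is 77 less the opposing 5 gives net 72, < 75, so (b) does not meet the standard.
  Stage I.2 not carried; the franchisor fails its burden.
The franchisee prevails on this issue.
— Issue II —
Stage II.1 (franchisee, the balance of probabilities, weight exceeds 54): (c) 61 > 54 — meets; (d) 61 > 54 — meets.
  All elements met. The franchisee retains the burden for Stage II.2.
Stage II.2 (franchisee, any credible evidence, weight is at least 13): (e) net 29−8=21 ≥ 13 — meets; (f) net 55−42=13 ≥ 13 — meets.
  Stage II.2 carried; the final stage is satisfied.
With every stage satisfied, the franchisee prevails on this issue.
— Issue III —
Stage III.1 — burden on franchisee; standard: a substantially-more-likely showing (weight exceeds 80).
    (g): 94 − 12 = 82 > 80 [met]
  Stage III.1 carried; the burden remains with the franchisee.
Stage III.2 — burden on franchisee; standard: a substantially-more-likely showing (weight exceeds 80).
    (h): 85 − 4 = 81 > 80 [met]
    (i): 99 − 10 = 89 > 80 [met]
  The franchisee carries the last stage.
All stages carried — the franchisee prevails on this issue.
Per-issue: Issue I → franchisee; Issue II → franchisee; Issue III → franchisee. The franchisee must prevail on a majority of issues; overall, the franchisee prevails.

franchisee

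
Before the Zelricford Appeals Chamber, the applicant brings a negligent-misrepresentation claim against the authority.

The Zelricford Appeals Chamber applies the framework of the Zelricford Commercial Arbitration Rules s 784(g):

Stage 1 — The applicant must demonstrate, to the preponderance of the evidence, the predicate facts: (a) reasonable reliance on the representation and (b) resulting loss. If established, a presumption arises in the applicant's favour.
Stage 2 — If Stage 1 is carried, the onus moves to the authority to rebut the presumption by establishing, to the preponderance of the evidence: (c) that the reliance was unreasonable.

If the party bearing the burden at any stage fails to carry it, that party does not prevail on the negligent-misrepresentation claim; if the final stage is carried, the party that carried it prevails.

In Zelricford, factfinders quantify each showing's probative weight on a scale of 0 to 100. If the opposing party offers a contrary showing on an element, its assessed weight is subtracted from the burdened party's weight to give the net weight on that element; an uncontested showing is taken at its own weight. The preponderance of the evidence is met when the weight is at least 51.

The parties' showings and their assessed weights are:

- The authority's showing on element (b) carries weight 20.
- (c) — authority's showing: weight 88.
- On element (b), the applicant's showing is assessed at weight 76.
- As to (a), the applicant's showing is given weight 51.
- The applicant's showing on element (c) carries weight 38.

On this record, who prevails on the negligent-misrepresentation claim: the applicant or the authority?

At Stage 1 the applicant must meet the preponderance of the evidence (weight is at least 51): on (a) the weight is 51, ≥ 51, so (a) meets the standard; on (b) the weight is 76 less the opposing 20 gives net 56, ≥ 51, so (b) meets the standard.
  Stage 1 is satisfied; the onus moves to the authority.
At Stage 2 the authority must meet the preponderance of the evidence (weight is at least 51): on (c) the weight is 88 less the opposing 38 gives net 50, < 51, so (c) does not meet the standard.
  The authority does not carry Stage 2.
The analysis ends at Stage 2; the applicant prevails.

applicant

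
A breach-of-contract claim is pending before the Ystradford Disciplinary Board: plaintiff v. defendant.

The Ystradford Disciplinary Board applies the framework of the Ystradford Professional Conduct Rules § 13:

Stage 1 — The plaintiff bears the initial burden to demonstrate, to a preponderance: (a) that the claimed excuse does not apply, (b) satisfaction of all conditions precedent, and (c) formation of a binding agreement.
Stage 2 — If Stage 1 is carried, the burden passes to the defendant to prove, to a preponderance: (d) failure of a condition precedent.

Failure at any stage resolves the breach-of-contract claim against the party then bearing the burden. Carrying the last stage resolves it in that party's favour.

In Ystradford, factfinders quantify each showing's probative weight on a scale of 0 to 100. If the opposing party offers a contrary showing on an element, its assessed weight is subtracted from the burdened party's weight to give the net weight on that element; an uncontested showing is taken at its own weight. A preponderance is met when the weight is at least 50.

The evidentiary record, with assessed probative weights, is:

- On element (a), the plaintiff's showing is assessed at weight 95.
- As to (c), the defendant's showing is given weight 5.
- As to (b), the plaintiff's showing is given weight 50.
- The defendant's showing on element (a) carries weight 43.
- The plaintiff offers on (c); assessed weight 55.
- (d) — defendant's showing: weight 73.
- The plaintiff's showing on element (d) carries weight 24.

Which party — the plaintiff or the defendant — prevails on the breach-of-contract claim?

plaintiff

At Stage 1 the plaintiff must meet a preponderance (weight is at least 50): on (a) the weight is 95 less the opposing 43 gives net 52, which does reach 50, so (a) meets the standard; on (b) the weight is 50, ≥ 50, so (b) meets the standard; on (c) the weight is 55 less the opposing 5 gives net 50, which does reach 50, so (c) meets the standard.
  All elements met. The burden passes to the defendant.
At Stage 2 the defendant must meet a preponderance (weight is at least 50): on (d) the weight is 73 less the opposing 24 gives net 49, which does not reach 50, so (d) does not meet the standard.
  Not every element is met, so the defendant fails to carry Stage 2.
The analysis ends at Stage 2; the plaintiff prevails.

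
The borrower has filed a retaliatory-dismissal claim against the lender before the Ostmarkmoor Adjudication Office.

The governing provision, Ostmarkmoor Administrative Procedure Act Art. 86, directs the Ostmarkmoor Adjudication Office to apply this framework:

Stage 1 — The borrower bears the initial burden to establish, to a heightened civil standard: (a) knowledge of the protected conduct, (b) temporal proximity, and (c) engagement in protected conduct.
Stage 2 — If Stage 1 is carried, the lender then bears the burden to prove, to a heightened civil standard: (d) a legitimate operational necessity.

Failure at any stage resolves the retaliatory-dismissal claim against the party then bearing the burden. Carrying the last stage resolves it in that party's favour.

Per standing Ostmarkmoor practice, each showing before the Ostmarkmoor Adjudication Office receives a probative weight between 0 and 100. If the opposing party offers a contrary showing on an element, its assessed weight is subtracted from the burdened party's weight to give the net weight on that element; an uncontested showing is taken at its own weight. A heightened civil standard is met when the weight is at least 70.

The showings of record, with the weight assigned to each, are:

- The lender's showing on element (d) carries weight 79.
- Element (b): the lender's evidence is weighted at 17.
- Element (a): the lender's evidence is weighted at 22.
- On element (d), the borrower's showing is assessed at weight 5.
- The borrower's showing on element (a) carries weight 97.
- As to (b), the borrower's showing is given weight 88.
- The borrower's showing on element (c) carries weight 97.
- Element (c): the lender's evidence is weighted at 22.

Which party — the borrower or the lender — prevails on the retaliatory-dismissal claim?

Stage 1 — burden on borrower; standard: a heightened civil standard (weight is at least 70).
    (a): 97 − 22 = 75 ≥ 70 [met]
    (b): 88 − 17 = 71 ≥ 70 [met]
    (c): 97 − 22 = 75 ≥ 70 [met]
  All elements met. The burden passes to the lender.
Stage 2 — burden on lender; standard: a heightened civil standard (weight is at least 70).
    (d): 79 − 5 = 74 ≥ 70 [met]
  The lender carries the last stage.
With every stage satisfied, the lender prevails.

lender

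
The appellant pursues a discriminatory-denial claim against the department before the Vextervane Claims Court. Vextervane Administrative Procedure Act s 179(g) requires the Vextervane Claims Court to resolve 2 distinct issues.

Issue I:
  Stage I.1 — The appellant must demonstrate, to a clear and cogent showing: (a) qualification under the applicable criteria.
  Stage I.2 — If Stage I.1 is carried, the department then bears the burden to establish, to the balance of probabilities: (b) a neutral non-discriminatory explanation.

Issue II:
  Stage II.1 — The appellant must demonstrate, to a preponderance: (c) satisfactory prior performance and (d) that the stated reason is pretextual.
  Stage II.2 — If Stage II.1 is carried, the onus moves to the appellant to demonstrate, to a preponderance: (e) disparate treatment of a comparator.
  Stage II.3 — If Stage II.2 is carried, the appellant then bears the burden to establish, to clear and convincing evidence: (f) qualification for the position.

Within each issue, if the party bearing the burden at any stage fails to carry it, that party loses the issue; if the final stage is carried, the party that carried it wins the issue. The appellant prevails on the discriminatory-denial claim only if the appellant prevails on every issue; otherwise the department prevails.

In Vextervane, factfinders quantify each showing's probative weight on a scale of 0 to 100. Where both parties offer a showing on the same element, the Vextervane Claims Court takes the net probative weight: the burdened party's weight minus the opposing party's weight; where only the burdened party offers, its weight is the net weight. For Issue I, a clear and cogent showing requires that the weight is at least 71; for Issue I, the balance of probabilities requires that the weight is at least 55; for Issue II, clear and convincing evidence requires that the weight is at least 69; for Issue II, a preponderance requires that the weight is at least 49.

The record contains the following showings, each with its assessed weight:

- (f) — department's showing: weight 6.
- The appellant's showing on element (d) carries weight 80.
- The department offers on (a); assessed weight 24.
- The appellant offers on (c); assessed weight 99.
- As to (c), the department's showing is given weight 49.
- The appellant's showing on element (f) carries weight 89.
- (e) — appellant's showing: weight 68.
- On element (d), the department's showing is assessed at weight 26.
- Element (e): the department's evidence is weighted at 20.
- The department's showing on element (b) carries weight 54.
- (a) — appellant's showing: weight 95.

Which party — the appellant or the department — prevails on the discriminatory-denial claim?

department

— Issue I —
Stage I.1 (appellant, a clear and cogent showing, weight is at least 71): (a) net 95−24=71 ≥ 71 — meets.
  Stage I.1 carried; the burden shifts to the department.
Stage I.2 (department, the balance of probabilities, weight is at least 55): (b) 54 < 55 — fails.
  Stage I.2 not carried; the department fails its burden.
So the appellant prevails on this issue.
— Issue II —
At Stage II.1 the appellant must meet a preponderance (weight is at least 49): on (c) the weight is 99 less the opposing 49 gives net 50, ≥ 49, so (c) meets the standard; on (d) the weight is 80 less the opposing 26 gives net 54, which does reach 49, so (d) meets the standard.
  Stage II.1 carried; the burden remains with the appellant.
At Stage II.2 the appellant must meet a preponderance (weight is at least 49): on (e) the weight is 68 less the opposing 20 gives net 48, which does not reach 49, so (e) does not meet the standard.
  Not every element is met, so the appellant fails to carry Stage II.2.
So the department prevails on this issue.
Per-issue: Issue I → appellant; Issue II → department. The appellant must prevail on every issue; overall, the department prevails.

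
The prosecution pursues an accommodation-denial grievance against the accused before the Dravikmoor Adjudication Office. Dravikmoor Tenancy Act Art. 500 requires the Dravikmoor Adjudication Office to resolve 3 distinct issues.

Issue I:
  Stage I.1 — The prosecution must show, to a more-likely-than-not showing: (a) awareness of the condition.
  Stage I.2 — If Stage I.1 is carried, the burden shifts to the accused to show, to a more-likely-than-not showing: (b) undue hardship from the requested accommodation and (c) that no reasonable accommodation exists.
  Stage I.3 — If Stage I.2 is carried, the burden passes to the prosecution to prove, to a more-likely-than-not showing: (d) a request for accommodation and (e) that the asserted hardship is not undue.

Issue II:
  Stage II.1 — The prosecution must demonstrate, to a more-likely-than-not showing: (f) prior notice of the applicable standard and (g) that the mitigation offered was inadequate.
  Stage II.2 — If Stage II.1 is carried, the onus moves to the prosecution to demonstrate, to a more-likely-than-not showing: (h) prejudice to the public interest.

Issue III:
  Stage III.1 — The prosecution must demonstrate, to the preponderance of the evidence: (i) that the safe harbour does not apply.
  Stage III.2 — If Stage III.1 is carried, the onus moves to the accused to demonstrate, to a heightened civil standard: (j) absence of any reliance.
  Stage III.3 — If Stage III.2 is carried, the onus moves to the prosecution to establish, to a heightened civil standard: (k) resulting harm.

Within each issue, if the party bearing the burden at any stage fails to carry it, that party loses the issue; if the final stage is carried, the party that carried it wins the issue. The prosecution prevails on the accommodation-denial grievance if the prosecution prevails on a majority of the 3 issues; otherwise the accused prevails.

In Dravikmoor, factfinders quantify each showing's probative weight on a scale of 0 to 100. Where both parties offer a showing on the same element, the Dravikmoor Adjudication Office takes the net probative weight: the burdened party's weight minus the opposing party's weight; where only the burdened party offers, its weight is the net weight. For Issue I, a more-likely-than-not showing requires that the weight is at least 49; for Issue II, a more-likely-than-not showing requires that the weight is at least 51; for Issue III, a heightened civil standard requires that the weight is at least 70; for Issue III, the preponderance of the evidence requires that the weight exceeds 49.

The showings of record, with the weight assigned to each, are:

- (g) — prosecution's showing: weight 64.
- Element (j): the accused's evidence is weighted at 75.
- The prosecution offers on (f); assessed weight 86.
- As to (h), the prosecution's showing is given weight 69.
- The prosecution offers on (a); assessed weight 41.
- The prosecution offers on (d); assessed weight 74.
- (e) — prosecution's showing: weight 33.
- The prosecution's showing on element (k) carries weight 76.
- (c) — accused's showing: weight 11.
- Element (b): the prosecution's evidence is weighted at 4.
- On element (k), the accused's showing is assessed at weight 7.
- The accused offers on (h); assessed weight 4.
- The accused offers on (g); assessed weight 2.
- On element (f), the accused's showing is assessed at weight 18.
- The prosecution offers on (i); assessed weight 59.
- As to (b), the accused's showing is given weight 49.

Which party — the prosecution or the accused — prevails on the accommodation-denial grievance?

accused

— Issue I —
Stage I.1 — burden on prosecution; standard: a more-likely-than-not showing (weight is at least 49).
    (a): 41 < 49 [not met]
  The prosecution does not carry Stage I.1.
The analysis ends at Stage I.1; the accused prevails on this issue.
— Issue II —
At Stage II.1 the prosecution must meet a more-likely-than-not showing (weight is at least 51): on (f) the weight is 86 less the opposing 18 gives net 68, ≥ 51, so (f) meets the standard; on (g) the weight is 64 less the opposing 2 gives net 62, which does reach 51, so (g) meets the standard.
  Stage II.1 is satisfied; the prosecution continues to bear the burden.
At Stage II.2 the prosecution must meet a more-likely-than-not showing (weight is at least 51): on (h) the weight is 69 less the opposing 4 gives net 65, which does reach 51, so (h) meets the standard.
  All elements met at the final stage.
All stages carried — the prosecution prevails on this issue.
— Issue III —
Stage III.1 (prosecution, the preponderance of the evidence, weight exceeds 49): (i) 59 > 49 — meets.
  The prosecution carries Stage III.1; the accused now bears the burden.
Stage III.2 (accused, a heightened civil standard, weight is at least 70): (j) 75 ≥ 70 — meets.
  The accused carries Stage III.2; the prosecution now bears the burden.
Stage III.3 (prosecution, a heightened civil standard, weight is at least 70): (k) net 76−7=69 < 70 — fails.
  Stage III.3 not carried; the prosecution fails its burden.
The analysis ends at Stage III.3; the accused prevails on this issue.
Per-issue: Issue I → accused; Issue II → prosecution; Issue III → accused. The prosecution must prevail on a majority of issues; overall, the accused prevails.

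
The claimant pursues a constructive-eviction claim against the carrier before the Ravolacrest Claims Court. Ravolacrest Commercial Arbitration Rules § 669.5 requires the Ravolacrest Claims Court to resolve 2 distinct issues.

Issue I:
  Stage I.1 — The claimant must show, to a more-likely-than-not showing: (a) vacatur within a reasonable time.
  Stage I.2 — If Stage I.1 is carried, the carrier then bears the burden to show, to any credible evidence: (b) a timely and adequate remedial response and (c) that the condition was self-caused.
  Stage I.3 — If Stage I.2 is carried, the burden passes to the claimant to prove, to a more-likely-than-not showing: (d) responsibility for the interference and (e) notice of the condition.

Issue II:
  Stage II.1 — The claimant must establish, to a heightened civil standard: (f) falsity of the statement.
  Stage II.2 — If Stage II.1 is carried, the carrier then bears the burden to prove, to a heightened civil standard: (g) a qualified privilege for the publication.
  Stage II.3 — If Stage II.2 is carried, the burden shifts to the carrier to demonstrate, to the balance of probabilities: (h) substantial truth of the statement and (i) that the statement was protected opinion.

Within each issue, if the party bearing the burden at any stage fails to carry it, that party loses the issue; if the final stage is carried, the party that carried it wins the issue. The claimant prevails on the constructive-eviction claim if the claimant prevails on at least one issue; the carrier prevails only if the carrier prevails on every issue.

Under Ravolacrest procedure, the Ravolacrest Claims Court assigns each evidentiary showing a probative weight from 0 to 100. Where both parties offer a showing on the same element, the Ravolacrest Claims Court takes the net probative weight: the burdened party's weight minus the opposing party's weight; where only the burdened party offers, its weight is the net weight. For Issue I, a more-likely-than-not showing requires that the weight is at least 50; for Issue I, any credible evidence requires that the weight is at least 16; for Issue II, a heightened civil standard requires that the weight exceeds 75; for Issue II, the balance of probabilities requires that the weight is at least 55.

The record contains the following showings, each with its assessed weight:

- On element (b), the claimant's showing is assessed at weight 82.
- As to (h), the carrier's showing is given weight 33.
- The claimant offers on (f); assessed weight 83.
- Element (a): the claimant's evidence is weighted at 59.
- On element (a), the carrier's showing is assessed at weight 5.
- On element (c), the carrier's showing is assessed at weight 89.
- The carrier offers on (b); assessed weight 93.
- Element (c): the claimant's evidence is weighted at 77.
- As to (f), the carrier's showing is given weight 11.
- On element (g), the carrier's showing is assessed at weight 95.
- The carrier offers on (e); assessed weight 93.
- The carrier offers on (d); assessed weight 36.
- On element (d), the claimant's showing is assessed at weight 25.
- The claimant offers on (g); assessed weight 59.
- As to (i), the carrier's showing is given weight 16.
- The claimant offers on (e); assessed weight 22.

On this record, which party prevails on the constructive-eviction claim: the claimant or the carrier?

claimant

— Issue I —
At Stage I.1 the claimant must meet a more-likely-than-not showing (weight is at least 50): on (a) the weight is 59 less the opposing 5 gives net 54, which does reach 50, so (a) meets the standard.
  All elements met. The burden passes to the carrier.
At Stage I.2 the carrier must meet any credible evidence (weight is at least 16): on (b) the weight is 93 less the opposing 82 gives net 11, which does not reach 16, so (b) does not meet the standard; on (c) the weight is 89 less the opposing 77 gives net 12, < 16, so (c) does not meet the standard.
  The carrier does not carry Stage I.2.
The analysis ends at Stage I.2; the claimant prevails on this issue.
— Issue II —
At Stage II.1 the claimant must meet a heightened civil standard (weight exceeds 75): on (f) the weight is 83 less the opposing 11 gives net 72, ≤ 75, so (f) does not meet the standard.
  Not every element is met, so the claimant fails to carry Stage II.1.
So the carrier prevails on this issue.
Per-issue: Issue I → claimant; Issue II → carrier. The claimant must prevail on at least one issue; overall, the claimant prevails.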